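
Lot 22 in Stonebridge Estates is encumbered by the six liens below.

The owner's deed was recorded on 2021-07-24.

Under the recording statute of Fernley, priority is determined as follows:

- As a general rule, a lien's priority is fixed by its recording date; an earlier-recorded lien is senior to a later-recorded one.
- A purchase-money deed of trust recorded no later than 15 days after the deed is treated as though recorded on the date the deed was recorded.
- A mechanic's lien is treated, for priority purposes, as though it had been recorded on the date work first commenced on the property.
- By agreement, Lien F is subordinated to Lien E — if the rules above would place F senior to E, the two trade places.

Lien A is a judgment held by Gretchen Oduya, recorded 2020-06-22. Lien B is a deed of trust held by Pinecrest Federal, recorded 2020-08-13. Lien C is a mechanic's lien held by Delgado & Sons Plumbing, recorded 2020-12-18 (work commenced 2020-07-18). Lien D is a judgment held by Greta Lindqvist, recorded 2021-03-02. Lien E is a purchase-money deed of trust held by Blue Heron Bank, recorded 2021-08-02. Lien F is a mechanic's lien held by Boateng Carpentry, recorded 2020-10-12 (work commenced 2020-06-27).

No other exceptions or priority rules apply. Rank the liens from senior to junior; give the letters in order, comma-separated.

A, E, C, B, D, F

First, effective dates: C's effective date is 2020-07-18, when work began; E was recorded within the 15-day window, so its effective date is the deed date 2021-07-24; F's effective date is 2020-06-27, when work began.
Ordering by effective date: A (2020-06-22), F (2020-06-27), C (2020-07-18), B (2020-08-13), D (2021-03-02), E (2021-07-24).
F would otherwise be senior to E, so under the subordination agreement F and E exchange positions.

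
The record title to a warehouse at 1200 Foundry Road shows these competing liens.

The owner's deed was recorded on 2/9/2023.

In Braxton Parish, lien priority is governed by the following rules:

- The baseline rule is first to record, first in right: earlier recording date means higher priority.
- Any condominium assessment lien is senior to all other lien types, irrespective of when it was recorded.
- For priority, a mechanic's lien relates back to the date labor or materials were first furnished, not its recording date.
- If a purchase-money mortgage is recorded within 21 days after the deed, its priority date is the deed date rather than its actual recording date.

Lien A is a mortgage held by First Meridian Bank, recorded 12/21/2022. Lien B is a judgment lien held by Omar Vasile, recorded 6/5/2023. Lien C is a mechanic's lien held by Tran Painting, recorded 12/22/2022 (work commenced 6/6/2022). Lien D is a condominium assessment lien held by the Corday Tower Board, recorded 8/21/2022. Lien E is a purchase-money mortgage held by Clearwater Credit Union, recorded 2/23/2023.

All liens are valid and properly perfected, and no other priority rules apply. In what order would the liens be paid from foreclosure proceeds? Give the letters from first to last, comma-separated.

D, C, A, E, B

First, effective dates: C's effective date is 6/6/2022, when work began; E was recorded within the 21-day window, so its effective date is the deed date 2/9/2023.
D, as a condominium assessment lien, has superpriority and ranks first.
Ordering the rest by effective date: C (6/6/2022), A (12/21/2022), E (2/9/2023), B (6/5/2023).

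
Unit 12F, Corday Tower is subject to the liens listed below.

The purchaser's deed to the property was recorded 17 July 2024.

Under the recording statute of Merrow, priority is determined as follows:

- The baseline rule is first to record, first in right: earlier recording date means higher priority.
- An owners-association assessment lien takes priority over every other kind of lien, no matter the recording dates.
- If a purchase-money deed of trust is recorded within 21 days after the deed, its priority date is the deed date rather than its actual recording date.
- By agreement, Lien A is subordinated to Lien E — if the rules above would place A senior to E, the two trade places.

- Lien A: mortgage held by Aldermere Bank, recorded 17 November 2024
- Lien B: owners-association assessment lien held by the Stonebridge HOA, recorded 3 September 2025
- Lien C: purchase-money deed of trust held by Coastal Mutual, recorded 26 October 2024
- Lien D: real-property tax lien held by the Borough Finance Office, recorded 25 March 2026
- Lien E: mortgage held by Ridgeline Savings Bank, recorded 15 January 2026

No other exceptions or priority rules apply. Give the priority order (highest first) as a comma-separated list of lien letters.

First, effective dates: C missed the 21-day window (101 days after the deed), so its recording date stands.
B is an owners-association assessment lien and takes priority over every other lien.
Among the remaining liens, by effective date: C (26 October 2024), A (17 November 2024), E (15 January 2026), D (25 March 2026).
A is senior to E before the subordination, so the two trade places.

B, C, E, A, D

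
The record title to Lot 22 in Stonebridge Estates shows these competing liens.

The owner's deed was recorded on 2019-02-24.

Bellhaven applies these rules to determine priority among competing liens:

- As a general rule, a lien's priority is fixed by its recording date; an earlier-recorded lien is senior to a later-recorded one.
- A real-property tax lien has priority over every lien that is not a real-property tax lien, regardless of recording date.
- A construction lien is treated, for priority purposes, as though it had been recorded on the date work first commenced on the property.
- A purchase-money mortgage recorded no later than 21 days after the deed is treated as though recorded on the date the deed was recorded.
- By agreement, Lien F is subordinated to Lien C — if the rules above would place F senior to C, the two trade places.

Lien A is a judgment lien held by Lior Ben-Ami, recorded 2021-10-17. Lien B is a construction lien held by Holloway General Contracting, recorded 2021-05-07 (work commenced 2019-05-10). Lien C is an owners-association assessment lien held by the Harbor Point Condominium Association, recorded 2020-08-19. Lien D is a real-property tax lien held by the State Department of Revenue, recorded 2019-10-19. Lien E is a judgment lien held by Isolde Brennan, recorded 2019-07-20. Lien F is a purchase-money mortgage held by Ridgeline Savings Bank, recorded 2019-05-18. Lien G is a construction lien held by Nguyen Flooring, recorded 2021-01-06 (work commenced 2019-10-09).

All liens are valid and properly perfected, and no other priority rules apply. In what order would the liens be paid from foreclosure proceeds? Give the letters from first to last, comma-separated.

First, effective dates: B relates back to 2019-05-10 (work commenced); F was recorded 83 days after the deed, outside the 21-day window, so it keeps its recording date; G is treated as recorded 2019-10-09, the work-commencement date.
D is a real-property tax lien and takes priority over every other lien.
The other liens, earliest effective date first: B (2019-05-10), F (2019-05-18), E (2019-07-20), G (2019-10-09), C (2020-08-19), A (2021-10-17).
F would otherwise be senior to C, so under the subordination agreement F and C exchange positions.

D, B, C, E, G, F, A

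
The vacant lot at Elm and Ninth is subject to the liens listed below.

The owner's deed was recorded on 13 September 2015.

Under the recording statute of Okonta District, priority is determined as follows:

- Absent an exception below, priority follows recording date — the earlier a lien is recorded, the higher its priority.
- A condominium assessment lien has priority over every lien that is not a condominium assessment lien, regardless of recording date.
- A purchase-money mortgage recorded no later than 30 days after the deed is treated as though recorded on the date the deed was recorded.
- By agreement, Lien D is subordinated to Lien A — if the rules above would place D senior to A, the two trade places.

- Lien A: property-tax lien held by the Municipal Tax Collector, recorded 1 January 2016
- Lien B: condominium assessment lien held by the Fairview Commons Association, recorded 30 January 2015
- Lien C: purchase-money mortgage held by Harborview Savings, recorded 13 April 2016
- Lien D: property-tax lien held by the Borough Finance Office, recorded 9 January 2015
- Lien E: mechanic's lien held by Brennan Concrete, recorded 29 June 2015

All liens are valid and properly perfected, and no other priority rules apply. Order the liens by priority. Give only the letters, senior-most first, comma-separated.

Effective dates: C missed the 30-day window (213 days after the deed), so its recording date stands.
As a condominium assessment lien, B is senior to every other lien.
Among the remaining liens, by effective date: D (9 January 2015), E (29 June 2015), A (1 January 2016), C (13 April 2016).
D would otherwise be senior to A, so under the subordination agreement D and A exchange positions.

B, A, E, D, C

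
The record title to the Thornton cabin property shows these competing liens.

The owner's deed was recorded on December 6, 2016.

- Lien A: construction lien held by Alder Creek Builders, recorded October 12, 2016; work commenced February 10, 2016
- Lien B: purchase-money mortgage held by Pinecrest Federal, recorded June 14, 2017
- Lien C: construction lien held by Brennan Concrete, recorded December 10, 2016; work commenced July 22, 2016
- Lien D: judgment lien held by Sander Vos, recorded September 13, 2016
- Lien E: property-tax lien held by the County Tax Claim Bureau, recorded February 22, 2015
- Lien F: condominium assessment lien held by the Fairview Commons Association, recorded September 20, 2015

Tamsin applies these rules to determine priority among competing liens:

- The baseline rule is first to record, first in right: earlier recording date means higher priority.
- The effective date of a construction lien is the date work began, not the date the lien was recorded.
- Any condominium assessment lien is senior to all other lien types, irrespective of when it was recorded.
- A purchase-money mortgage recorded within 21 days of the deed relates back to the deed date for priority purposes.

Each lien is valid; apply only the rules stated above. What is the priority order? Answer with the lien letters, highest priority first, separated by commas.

F, E, A, C, D, B

Effective dates: A is treated as recorded February 10, 2016, the work-commencement date; B missed the 21-day window (190 days after the deed), so its recording date stands; C relates back to July 22, 2016 (work commenced).
F is a condominium assessment lien and takes priority over every other lien.
Ordering the rest by effective date: E (February 22, 2015), A (February 10, 2016), C (July 22, 2016), D (September 13, 2016), B (June 14, 2017).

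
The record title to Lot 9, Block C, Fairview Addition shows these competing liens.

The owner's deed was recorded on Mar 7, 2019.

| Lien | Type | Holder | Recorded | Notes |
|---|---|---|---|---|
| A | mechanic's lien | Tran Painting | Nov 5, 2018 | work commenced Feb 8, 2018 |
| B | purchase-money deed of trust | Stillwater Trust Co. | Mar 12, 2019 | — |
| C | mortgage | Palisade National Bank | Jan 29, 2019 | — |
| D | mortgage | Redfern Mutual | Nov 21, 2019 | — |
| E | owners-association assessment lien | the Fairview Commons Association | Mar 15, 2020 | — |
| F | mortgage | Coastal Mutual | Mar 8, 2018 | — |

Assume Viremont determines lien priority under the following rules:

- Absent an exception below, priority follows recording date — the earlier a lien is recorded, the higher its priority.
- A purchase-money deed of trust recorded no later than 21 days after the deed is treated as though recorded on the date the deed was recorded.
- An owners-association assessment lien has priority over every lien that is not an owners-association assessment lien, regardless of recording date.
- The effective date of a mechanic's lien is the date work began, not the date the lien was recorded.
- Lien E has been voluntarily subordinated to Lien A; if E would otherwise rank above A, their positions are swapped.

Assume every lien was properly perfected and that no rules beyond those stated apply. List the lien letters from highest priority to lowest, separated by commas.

A, E, F, C, B, D

Effective dates: A relates back to Feb 8, 2018 (work commenced); B was recorded within the 21-day window, so its effective date is the deed date Mar 7, 2019.
E, as an owners-association assessment lien, has superpriority and ranks first.
The other liens, earliest effective date first: A (Feb 8, 2018), F (Mar 8, 2018), C (Jan 29, 2019), B (Mar 7, 2019), D (Nov 21, 2019).
E is senior to A before the subordination, so the two trade places.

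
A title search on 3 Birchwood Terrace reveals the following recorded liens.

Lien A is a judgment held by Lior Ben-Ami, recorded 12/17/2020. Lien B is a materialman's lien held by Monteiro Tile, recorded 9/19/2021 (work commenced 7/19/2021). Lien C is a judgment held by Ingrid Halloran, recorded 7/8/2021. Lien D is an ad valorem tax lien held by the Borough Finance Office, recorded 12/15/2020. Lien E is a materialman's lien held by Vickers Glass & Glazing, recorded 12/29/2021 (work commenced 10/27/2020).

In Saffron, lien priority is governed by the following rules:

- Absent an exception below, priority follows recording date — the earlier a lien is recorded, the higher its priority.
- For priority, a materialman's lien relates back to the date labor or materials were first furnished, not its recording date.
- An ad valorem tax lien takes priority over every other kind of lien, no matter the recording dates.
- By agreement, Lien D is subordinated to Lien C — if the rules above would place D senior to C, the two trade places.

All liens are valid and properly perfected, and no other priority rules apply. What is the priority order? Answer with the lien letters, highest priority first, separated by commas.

C, E, A, D, B

Effective dates after the stated exceptions: B's effective date is 7/19/2021, when work began; E relates back to 10/27/2020 (work commenced).
D is an ad valorem tax lien and takes priority over every other lien.
The other liens, earliest effective date first: E (10/27/2020), A (12/17/2020), C (7/8/2021), B (7/19/2021).
D would otherwise be senior to C, so under the subordination agreement D and C exchange positions.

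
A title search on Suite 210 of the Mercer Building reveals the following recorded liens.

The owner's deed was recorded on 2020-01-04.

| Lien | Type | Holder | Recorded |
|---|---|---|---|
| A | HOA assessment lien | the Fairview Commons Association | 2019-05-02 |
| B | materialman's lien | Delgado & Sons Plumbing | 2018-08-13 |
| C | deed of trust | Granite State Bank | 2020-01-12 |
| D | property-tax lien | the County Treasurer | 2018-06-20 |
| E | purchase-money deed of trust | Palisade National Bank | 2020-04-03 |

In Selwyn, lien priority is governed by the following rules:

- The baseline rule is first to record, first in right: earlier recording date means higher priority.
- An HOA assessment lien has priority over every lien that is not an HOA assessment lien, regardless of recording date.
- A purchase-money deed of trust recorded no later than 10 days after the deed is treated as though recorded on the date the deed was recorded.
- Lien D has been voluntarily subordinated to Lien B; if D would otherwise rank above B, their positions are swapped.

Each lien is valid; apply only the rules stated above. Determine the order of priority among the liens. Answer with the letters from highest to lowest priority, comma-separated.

Adjusting effective dates: E missed the 10-day window (90 days after the deed), so its recording date stands.
A, as an HOA assessment lien, has superpriority and ranks first.
Among the remaining liens, by effective date: D (2018-06-20), B (2018-08-13), C (2020-01-12), E (2020-04-03).
Because D would otherwise rank above B, the subordination swaps them.

A, B, D, C, E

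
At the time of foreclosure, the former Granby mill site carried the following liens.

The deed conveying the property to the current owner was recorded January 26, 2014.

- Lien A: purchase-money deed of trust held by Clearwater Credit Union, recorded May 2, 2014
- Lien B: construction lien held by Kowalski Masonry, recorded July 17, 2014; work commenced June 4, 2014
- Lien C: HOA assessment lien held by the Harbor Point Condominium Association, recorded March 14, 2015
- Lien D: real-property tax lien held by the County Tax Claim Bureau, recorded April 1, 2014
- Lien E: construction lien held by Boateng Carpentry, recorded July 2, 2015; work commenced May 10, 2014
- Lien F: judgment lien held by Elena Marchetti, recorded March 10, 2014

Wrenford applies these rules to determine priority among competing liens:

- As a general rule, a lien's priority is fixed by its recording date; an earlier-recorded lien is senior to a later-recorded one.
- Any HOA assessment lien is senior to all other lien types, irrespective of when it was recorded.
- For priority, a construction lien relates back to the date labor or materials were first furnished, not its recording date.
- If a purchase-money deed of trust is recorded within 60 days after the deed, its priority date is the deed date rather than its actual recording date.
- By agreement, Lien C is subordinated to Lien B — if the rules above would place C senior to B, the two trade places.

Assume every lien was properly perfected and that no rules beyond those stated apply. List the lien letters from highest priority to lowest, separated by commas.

B, F, D, A, E, C

Adjusting effective dates: A missed the 60-day window (96 days after the deed), so its recording date stands; B relates back to June 4, 2014 (work commenced); E is treated as recorded May 10, 2014, the work-commencement date.
As an HOA assessment lien, C is senior to every other lien.
Ordering the rest by effective date: F (March 10, 2014), D (April 1, 2014), A (May 2, 2014), E (May 10, 2014), B (June 4, 2014).
C would otherwise be senior to B, so under the subordination agreement C and B exchange positions.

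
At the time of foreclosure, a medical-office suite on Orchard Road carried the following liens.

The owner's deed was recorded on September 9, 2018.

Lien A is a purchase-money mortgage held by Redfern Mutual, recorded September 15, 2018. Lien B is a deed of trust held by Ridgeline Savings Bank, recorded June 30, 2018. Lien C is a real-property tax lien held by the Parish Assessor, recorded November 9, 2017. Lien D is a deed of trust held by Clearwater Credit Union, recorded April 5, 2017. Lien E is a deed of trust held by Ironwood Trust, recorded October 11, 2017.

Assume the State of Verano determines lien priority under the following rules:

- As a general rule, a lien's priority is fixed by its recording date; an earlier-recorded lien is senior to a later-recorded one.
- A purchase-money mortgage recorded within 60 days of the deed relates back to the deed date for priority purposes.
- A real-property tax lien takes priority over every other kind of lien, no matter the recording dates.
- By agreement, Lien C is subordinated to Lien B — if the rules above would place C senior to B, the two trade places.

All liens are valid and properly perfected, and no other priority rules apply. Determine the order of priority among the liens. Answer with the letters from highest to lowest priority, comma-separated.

B, D, E, C, A

First, effective dates: A relates back to the deed date September 9, 2018.
C is a real-property tax lien, so it outranks all other liens regardless of date.
Remaining liens by effective date: D (April 5, 2017), E (October 11, 2017), B (June 30, 2018), A (September 9, 2018).
C would otherwise be senior to B, so under the subordination agreement C and B exchange positions.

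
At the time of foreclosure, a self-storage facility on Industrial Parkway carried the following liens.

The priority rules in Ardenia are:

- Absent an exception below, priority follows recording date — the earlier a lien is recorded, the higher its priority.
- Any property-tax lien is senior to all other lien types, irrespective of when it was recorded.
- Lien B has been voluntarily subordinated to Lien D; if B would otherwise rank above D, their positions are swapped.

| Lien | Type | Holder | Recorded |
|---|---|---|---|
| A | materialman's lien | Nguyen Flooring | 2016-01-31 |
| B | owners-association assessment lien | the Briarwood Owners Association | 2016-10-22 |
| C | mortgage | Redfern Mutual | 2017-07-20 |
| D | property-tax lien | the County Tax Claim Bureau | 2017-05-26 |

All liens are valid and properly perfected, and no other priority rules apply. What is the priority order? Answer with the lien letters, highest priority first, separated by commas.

D, A, B, C

D is a property-tax lien, so it outranks all other liens regardless of date.
The other liens, earliest effective date first: A (2016-01-31), B (2016-10-22), C (2017-07-20).
B already ranks below D; the subordination has no effect.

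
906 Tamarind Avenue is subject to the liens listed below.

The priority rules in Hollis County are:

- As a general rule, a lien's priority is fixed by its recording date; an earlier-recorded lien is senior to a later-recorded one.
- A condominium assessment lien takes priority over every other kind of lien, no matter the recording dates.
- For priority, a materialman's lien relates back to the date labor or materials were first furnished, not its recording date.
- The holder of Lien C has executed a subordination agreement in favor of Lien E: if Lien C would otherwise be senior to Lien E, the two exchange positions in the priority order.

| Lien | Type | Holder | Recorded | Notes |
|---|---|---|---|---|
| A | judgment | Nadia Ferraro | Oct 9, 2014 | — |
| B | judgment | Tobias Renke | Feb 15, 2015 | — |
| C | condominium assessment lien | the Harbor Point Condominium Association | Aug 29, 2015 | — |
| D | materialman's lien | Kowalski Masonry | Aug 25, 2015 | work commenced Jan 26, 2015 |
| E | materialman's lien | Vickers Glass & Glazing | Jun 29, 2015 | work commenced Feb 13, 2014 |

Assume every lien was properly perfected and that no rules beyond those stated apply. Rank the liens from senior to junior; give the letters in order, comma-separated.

Effective dates after the stated exceptions: D relates back to Jan 26, 2015 (work commenced); E's effective date is Feb 13, 2014, when work began.
C is a condominium assessment lien, so it outranks all other liens regardless of date.
Among the remaining liens, by effective date: E (Feb 13, 2014), A (Oct 9, 2014), D (Jan 26, 2015), B (Feb 15, 2015).
The subordination applies — C was senior to E — so C and E swap.

E, C, A, D, B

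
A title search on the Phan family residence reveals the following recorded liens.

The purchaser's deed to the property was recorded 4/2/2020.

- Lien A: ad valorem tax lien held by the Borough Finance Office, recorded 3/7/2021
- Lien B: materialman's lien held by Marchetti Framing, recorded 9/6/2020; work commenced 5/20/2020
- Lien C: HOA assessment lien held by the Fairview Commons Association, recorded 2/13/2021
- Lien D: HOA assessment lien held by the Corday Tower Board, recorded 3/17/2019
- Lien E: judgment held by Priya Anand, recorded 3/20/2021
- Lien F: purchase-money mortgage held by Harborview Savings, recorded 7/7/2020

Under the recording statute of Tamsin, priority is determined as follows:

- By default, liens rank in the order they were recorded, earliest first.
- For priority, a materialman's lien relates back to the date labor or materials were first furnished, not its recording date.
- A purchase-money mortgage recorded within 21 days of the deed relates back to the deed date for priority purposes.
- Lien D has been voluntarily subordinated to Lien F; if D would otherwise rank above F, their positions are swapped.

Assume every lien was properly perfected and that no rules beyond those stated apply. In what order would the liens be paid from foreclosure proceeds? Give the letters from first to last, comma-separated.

F, B, D, C, A, E

Adjusting effective dates: B relates back to 5/20/2020 (work commenced); F was recorded 96 days after the deed — beyond 21 days — so no relation-back applies.
Ordering by effective date: D (3/17/2019), B (5/20/2020), F (7/7/2020), C (2/13/2021), A (3/7/2021), E (3/20/2021).
The subordination applies — D was senior to F — so D and F swap.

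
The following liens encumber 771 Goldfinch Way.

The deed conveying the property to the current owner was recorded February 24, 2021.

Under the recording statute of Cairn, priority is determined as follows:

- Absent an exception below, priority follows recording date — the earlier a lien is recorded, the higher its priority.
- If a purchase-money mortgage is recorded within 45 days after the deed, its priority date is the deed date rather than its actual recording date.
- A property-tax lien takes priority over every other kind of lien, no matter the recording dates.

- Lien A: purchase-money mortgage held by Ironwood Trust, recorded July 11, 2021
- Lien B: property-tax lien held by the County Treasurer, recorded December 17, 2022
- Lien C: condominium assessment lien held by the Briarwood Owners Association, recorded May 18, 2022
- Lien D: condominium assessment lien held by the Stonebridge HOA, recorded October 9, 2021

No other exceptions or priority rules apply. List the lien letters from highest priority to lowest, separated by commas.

Adjusting effective dates: A was recorded 137 days after the deed, outside the 45-day window, so it keeps its recording date.
As a property-tax lien, B is senior to every other lien.
Ordering the rest by effective date: A (July 11, 2021), D (October 9, 2021), C (May 18, 2022).

B, A, D, C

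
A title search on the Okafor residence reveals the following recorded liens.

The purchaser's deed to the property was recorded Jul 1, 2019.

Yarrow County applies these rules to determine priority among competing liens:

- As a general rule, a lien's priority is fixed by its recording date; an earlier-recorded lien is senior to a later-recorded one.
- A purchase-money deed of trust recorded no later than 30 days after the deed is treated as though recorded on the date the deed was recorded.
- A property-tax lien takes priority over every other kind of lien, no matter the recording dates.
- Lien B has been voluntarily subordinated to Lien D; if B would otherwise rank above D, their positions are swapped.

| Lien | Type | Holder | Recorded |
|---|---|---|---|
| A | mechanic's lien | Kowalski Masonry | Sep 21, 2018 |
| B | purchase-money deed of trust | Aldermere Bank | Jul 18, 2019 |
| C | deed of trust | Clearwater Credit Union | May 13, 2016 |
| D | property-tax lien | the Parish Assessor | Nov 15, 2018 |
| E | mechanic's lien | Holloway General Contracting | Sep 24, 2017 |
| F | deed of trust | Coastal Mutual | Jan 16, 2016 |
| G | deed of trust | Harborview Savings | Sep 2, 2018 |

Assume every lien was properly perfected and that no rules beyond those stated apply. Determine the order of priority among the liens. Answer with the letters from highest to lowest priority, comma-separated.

D, F, C, E, G, A, B

Effective dates after the stated exceptions: B was recorded within the 30-day window, so its effective date is the deed date Jul 1, 2019.
D is a property-tax lien and takes priority over every other lien.
Ordering the rest by effective date: F (Jan 16, 2016), C (May 13, 2016), E (Sep 24, 2017), G (Sep 2, 2018), A (Sep 21, 2018), B (Jul 1, 2019).
B already ranks below D; the subordination has no effect.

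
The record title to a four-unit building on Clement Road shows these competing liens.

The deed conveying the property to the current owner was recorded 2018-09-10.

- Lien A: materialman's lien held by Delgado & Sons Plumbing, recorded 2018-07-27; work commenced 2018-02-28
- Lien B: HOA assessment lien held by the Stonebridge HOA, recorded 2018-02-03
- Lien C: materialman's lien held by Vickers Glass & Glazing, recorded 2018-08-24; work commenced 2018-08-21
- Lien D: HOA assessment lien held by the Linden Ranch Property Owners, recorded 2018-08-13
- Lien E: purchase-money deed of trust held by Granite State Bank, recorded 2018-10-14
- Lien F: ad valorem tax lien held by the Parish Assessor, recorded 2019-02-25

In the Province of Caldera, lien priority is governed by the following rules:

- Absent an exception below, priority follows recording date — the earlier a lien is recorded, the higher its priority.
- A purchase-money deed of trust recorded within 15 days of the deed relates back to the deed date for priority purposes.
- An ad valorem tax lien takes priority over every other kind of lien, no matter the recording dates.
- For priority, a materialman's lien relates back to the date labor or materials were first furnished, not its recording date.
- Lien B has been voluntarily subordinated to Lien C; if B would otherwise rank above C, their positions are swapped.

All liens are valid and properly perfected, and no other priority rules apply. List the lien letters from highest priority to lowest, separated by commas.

Effective dates: A's effective date is 2018-02-28, when work began; C is treated as recorded 2018-08-21, the work-commencement date; E was recorded 34 days after the deed, outside the 15-day window, so it keeps its recording date.
As an ad valorem tax lien, F is senior to every other lien.
Ordering the rest by effective date: B (2018-02-03), A (2018-02-28), D (2018-08-13), C (2018-08-21), E (2018-10-14).
Because B would otherwise rank above C, the subordination swaps them.

F, C, A, D, B, E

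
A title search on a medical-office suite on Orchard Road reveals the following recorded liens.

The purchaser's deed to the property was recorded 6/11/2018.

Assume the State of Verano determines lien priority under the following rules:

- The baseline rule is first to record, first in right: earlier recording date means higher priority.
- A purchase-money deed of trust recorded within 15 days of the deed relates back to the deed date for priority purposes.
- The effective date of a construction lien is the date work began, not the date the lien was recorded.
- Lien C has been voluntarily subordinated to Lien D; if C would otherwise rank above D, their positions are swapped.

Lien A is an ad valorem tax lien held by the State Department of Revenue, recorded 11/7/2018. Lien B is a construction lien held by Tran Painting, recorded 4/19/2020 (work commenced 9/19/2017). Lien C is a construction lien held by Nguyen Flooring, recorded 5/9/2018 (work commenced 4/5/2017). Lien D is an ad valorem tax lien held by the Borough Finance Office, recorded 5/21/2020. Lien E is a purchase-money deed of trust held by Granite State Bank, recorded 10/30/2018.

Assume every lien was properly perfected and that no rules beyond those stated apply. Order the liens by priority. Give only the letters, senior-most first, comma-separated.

D, B, E, A, C

Effective dates: B's effective date is 9/19/2017, when work began; C relates back to 4/5/2017 (work commenced); E was recorded 141 days after the deed — beyond 15 days — so no relation-back applies.
Ordering by effective date: C (4/5/2017), B (9/19/2017), E (10/30/2018), A (11/7/2018), D (5/21/2020).
The subordination applies — C was senior to D — so C and D swap.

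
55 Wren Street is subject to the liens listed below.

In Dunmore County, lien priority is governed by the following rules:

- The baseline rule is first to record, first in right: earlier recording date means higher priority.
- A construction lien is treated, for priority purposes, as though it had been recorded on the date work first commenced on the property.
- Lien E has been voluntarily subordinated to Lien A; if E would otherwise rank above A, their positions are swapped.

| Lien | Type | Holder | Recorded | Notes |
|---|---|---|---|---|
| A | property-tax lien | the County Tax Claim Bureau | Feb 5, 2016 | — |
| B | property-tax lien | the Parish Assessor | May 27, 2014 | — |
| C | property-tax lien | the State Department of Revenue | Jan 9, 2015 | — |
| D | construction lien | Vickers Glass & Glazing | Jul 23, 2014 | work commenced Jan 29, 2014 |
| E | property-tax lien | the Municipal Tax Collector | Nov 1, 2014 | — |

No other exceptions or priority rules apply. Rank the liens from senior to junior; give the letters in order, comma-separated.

D, B, A, C, E

Effective dates after the stated exceptions: D is treated as recorded Jan 29, 2014, the work-commencement date.
By effective date, earliest first: D (Jan 29, 2014), B (May 27, 2014), E (Nov 1, 2014), C (Jan 9, 2015), A (Feb 5, 2016).
Because E would otherwise rank above A, the subordination swaps them.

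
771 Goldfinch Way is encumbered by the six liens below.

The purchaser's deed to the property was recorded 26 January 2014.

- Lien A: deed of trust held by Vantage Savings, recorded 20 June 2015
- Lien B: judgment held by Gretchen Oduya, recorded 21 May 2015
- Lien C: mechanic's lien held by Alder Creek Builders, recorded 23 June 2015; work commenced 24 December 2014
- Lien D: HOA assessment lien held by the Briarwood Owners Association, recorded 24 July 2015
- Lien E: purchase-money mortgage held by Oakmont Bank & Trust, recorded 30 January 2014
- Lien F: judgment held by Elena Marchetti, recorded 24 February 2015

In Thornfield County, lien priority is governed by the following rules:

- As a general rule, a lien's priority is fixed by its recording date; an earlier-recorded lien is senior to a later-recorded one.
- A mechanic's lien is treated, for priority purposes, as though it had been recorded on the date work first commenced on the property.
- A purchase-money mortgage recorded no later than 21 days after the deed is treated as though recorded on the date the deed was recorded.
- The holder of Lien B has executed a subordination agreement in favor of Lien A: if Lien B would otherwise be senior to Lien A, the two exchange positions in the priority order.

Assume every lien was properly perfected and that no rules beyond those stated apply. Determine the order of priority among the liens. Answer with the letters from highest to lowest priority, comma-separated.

Effective dates after the stated exceptions: C is treated as recorded 24 December 2014, the work-commencement date; E was recorded within the 21-day window, so its effective date is the deed date 26 January 2014.
By effective date: E (26 January 2014), C (24 December 2014), F (24 February 2015), B (21 May 2015), A (20 June 2015), D (24 July 2015).
B is senior to A before the subordination, so the two trade places.

E, C, F, A, B, D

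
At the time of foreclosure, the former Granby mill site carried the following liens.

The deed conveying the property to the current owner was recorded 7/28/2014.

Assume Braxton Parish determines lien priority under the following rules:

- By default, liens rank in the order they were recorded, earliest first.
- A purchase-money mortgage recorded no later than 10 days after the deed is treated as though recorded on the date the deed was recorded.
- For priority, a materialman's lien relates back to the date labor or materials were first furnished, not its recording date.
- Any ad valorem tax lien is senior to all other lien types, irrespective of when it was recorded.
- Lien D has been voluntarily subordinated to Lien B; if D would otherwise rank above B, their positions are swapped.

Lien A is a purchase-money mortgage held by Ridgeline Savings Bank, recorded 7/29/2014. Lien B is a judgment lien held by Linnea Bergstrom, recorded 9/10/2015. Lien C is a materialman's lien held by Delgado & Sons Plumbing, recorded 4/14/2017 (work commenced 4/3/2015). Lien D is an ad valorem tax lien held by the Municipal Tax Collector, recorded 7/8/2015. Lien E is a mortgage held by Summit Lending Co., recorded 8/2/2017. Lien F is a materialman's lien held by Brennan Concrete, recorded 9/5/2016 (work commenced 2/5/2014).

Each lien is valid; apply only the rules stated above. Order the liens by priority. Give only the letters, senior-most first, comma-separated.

B, F, A, C, D, E

Effective dates after the stated exceptions: A was recorded within the 10-day window, so its effective date is the deed date 7/28/2014; C relates back to 4/3/2015 (work commenced); F relates back to 2/5/2014 (work commenced).
D, as an ad valorem tax lien, has superpriority and ranks first.
Among the remaining liens, by effective date: F (2/5/2014), A (7/28/2014), C (4/3/2015), B (9/10/2015), E (8/2/2017).
The subordination applies — D was senior to B — so D and B swap.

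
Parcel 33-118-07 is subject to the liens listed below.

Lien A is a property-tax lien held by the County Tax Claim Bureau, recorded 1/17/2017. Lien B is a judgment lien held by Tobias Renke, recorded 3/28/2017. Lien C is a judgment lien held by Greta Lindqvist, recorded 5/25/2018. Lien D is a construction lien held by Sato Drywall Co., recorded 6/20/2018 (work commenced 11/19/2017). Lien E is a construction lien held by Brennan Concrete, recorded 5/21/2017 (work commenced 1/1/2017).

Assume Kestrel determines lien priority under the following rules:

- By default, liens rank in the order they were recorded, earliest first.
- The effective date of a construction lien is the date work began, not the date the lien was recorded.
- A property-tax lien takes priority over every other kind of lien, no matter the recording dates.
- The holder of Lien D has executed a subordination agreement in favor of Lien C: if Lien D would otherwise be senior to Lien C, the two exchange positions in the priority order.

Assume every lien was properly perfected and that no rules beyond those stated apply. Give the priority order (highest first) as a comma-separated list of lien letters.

Effective dates after the stated exceptions: D relates back to 11/19/2017 (work commenced); E is treated as recorded 1/1/2017, the work-commencement date.
As a property-tax lien, A is senior to every other lien.
Among the remaining liens, by effective date: E (1/1/2017), B (3/28/2017), D (11/19/2017), C (5/25/2018).
The subordination applies — D was senior to C — so D and C swap.

A, E, B, C, D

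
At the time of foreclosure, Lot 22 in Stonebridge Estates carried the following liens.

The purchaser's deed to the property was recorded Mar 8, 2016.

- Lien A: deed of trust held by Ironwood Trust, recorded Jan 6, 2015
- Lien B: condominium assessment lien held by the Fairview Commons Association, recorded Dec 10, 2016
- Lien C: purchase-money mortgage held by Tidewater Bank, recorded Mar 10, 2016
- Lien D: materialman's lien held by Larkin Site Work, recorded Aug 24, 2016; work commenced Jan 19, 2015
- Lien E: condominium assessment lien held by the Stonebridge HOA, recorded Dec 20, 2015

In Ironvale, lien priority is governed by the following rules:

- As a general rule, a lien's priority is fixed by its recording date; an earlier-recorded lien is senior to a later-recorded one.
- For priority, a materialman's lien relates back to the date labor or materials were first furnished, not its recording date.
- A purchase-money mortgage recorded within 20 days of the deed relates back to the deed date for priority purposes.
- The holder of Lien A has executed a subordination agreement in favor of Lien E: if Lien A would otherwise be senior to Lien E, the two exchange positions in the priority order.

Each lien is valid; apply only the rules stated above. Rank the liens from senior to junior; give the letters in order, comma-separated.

E, D, A, C, B

Effective dates after the stated exceptions: C relates back to the deed date Mar 8, 2016; D is treated as recorded Jan 19, 2015, the work-commencement date.
Sorted by effective date: A (Jan 6, 2015), D (Jan 19, 2015), E (Dec 20, 2015), C (Mar 8, 2016), B (Dec 10, 2016).
A would otherwise be senior to E, so under the subordination agreement A and E exchange positions.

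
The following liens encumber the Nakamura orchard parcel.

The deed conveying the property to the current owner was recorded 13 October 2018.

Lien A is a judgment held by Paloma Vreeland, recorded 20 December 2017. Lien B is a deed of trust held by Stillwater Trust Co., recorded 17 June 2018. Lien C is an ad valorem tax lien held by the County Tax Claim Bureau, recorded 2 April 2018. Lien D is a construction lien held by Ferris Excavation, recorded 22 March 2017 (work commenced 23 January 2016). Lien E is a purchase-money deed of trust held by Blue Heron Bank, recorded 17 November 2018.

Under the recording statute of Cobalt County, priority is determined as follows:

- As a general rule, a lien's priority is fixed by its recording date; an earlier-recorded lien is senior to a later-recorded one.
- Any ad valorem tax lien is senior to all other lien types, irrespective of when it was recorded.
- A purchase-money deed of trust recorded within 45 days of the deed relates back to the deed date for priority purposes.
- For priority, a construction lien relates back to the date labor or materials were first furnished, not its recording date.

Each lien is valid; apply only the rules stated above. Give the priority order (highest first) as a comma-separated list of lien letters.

First, effective dates: D relates back to 23 January 2016 (work commenced); E was recorded within the 45-day window, so its effective date is the deed date 13 October 2018.
C, as an ad valorem tax lien, has superpriority and ranks first.
Remaining liens by effective date: D (23 January 2016), A (20 December 2017), B (17 June 2018), E (13 October 2018).

C, D, A, B, E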